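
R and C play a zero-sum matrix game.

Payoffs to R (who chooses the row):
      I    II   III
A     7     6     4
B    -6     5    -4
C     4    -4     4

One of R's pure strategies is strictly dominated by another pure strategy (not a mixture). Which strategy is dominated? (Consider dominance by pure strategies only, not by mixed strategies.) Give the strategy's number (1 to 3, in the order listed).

Compare B with A: 7 > -6, 6 > 5, 4 > -4.
So A strictly dominates B for R; B is strictly dominated.

2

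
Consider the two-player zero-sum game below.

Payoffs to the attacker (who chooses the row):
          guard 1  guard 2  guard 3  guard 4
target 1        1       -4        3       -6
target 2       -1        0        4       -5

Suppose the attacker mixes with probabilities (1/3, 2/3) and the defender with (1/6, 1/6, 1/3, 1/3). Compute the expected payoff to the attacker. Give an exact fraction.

Against (1/6, 1/6, 1/3, 1/3), each row's expected payoff is target 1: -3/2; target 2: -1/2.
Taking the (1/3, 2/3)-weighted average: (1/3)·(-3/2) + (2/3)·(-1/2) = -5/6.

-5/6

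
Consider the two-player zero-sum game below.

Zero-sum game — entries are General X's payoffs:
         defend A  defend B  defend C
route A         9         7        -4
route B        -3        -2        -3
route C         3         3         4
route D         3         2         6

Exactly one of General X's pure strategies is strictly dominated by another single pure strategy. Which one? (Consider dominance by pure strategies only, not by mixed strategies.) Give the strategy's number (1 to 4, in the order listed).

Compare route B with route C: 3 > -3, 3 > -2, 4 > -3.
So route C strictly dominates route B for General X; route B is strictly dominated.

2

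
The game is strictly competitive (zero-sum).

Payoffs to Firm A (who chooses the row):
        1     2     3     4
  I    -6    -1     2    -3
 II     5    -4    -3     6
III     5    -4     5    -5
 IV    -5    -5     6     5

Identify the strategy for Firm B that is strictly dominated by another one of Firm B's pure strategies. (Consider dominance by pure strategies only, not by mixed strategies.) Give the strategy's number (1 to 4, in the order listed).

3

Firm B prefers columns that give Firm A less. Compare 3 with 2: -1 < 2, -4 < -3, -4 < 5, -5 < 6.
So 2 strictly dominates 3 for Firm B; 3 is strictly dominated.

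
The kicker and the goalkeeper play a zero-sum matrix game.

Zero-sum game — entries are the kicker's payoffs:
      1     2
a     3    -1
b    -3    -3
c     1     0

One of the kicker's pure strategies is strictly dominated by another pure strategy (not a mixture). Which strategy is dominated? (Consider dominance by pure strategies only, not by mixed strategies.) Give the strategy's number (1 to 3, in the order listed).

Compare b with a: 3 > -3, -1 > -3.
So a strictly dominates b for the kicker; b is strictly dominated.

2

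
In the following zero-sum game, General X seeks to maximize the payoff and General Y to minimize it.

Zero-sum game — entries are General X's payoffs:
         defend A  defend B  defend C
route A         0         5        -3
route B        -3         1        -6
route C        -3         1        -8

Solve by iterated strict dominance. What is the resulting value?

Row route C is strictly dominated by row route A (0>-3, 5>1, -3>-8); eliminate route C.
Column defend A is strictly dominated by defend C for General Y (-3<0, -6<-3); eliminate defend A.
Row route B is strictly dominated by row route A (5>1, -3>-6); eliminate route B.
Column defend B is strictly dominated by defend C for General Y (-3<5); eliminate defend B.
Only (route A, defend C) remains, with payoff -3.

-3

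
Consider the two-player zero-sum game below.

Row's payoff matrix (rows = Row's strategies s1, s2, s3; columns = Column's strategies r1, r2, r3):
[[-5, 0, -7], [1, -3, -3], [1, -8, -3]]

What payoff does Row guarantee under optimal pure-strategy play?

-3

Row minima: -7, -3, -8 → Row's maximin is -3.
Column maxima: 1, 0, -3 → Column's minimax is -3.
They coincide at (s2, r3), so the value is -3.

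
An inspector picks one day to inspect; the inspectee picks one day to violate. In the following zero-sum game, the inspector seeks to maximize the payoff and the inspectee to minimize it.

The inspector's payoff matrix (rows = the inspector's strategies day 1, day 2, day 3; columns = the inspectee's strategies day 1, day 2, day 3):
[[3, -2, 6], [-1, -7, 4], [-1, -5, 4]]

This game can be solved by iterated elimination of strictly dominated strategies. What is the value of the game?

-2

Column day 3 is strictly dominated by day 1 for the inspectee (3<6, -1<4, -1<4); eliminate day 3.
Column day 1 is strictly dominated by day 2 for the inspectee (-2<3, -7<-1, -5<-1); eliminate day 1.
Row day 2 is strictly dominated by row day 1 (-2>-7); eliminate day 2.
Row day 3 is strictly dominated by row day 1 (-2>-5); eliminate day 3.
Only (day 1, day 2) remains, with payoff -2.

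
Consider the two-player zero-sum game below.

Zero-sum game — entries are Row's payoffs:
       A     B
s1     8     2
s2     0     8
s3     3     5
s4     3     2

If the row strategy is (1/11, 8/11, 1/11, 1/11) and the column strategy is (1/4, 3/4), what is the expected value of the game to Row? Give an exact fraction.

233/44

Against (1/4, 3/4), each row's expected payoff is s1: 7/2; s2: 6; s3: 9/2; s4: 9/4.
Taking the (1/11, 8/11, 1/11, 1/11)-weighted average: (1/11)·(7/2) + (8/11)·(6) + (1/11)·(9/2) + (1/11)·(9/4) = 233/44.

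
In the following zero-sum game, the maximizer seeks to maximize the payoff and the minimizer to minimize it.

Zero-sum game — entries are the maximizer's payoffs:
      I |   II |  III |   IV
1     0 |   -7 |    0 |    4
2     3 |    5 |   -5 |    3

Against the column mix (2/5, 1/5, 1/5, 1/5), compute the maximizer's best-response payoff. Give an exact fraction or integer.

1: (0)·(2/5) + (-7)·(1/5) + (0)·(1/5) + (4)·(1/5) = -3/5.
2: (3)·(2/5) + (5)·(1/5) + (-5)·(1/5) + (3)·(1/5) = 9/5.
The best pure response is 2 with expected payoff 9/5.

9/5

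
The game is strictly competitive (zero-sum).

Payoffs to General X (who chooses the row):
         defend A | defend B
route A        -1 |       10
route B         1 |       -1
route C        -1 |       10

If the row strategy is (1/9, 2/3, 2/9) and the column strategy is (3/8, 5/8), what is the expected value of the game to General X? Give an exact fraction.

43/24

Against (3/8, 5/8), each row's expected payoff is route A: 47/8; route B: -1/4; route C: 47/8.
Taking the (1/9, 2/3, 2/9)-weighted average: (1/9)·(47/8) + (2/3)·(-1/4) + (2/9)·(47/8) = 43/24.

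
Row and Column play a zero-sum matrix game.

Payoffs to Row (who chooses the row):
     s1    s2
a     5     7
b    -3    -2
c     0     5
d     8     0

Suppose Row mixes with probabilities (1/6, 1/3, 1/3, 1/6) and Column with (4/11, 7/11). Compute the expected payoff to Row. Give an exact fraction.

119/66

Against (4/11, 7/11), each row's expected payoff is a: 69/11; b: -26/11; c: 35/11; d: 32/11.
Taking the (1/6, 1/3, 1/3, 1/6)-weighted average: (1/6)·(69/11) + (1/3)·(-26/11) + (1/3)·(35/11) + (1/6)·(32/11) = 119/66.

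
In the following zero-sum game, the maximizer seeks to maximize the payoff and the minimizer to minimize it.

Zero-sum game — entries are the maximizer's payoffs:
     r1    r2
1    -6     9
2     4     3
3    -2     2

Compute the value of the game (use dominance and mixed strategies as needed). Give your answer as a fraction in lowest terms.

27/8

Row 3 is strictly dominated by row 2, so the maximizer never plays it.
The remaining 2×2 game on (1, 2) × (r1, r2) has no saddle point. Let the maximizer play 1 with probability p; indifference gives −6p + 4(1−p) = 9p + 3(1−p), so p = 1/16.
Similarly the minimizer's optimal q on r1 is 3/8, and the value is -6·(3/8) + (9)·(5/8) = 27/8.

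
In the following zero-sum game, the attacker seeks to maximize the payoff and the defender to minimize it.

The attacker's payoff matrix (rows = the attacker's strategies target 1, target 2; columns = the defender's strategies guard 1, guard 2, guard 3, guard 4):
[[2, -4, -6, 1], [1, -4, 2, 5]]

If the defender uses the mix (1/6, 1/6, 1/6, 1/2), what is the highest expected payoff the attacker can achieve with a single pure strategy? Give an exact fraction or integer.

7/3

target 1: (2)·(1/6) + (-4)·(1/6) + (-6)·(1/6) + (1)·(1/2) = -5/6.
target 2: (1)·(1/6) + (-4)·(1/6) + (2)·(1/6) + (5)·(1/2) = 7/3.
The best pure response is target 2 with expected payoff 7/3.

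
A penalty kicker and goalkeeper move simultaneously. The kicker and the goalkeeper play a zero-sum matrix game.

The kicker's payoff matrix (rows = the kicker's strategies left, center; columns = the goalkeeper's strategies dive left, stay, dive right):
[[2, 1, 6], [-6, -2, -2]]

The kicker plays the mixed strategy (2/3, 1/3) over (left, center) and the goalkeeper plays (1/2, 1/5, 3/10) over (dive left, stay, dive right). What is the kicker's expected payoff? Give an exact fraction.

2/3

Against (1/2, 1/5, 3/10), each row's expected payoff is left: 3; center: -4.
Taking the (2/3, 1/3)-weighted average: (2/3)·(3) + (1/3)·(-4) = 2/3.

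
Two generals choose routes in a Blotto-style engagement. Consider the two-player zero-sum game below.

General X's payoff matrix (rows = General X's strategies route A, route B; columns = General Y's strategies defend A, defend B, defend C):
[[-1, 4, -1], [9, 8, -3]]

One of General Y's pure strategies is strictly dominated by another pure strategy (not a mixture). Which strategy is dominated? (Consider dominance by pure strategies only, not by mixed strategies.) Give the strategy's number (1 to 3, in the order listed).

General Y prefers columns that give General X less. Compare defend B with defend C: -1 < 4, -3 < 8.
So defend C strictly dominates defend B for General Y; defend B is strictly dominated.

2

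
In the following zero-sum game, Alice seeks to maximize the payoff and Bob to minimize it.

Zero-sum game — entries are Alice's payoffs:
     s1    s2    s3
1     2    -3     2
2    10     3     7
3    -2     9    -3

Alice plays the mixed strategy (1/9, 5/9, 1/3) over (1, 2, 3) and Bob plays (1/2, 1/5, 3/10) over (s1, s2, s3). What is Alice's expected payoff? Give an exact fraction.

196/45

Against (1/2, 1/5, 3/10), each row's expected payoff is 1: 1; 2: 77/10; 3: -1/10.
Taking the (1/9, 5/9, 1/3)-weighted average: (1/9)·(1) + (5/9)·(77/10) + (1/3)·(-1/10) = 196/45.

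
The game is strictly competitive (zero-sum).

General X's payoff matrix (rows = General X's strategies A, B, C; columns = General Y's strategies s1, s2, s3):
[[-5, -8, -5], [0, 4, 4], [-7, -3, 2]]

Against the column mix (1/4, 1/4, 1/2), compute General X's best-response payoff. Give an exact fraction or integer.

A: (-5)·(1/4) + (-8)·(1/4) + (-5)·(1/2) = -23/4.
B: (0)·(1/4) + (4)·(1/4) + (4)·(1/2) = 3.
C: (-7)·(1/4) + (-3)·(1/4) + (2)·(1/2) = -3/2.
The best pure response is B with expected payoff 3.

3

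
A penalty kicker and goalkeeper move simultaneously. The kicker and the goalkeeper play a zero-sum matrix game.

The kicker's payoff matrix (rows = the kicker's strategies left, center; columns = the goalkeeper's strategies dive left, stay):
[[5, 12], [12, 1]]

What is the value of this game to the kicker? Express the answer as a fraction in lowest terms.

Row minima are 5 and 1, so the kicker's maximin is 5; column maxima are 12 and 12, so the goalkeeper's minimax is 12. These differ, so the equilibrium is in mixed strategies.
Let the kicker play left with probability p. The goalkeeper is indifferent when 5p + 12(1−p) = 12p + (1−p), giving p = 11/18.
Let the goalkeeper play dive left with probability q. The kicker is indifferent when 5q + 12(1−q) = 12q + (1−q), giving q = 11/18.
The value is 5·(11/18) + (12)·(7/18) = 139/18.

139/18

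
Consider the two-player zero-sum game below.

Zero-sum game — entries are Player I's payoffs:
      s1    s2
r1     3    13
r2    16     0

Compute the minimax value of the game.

8

Row minima are 3 and 0, so Player I's maximin is 3; column maxima are 16 and 13, so Player II's minimax is 13. These differ, so the equilibrium is in mixed strategies.
Let Player I play r1 with probability p. Player II is indifferent when 3p + 16(1−p) = 13p, giving p = 8/13.
Let Player II play s1 with probability q. Player I is indifferent when 3q + 13(1−q) = 16q, giving q = 1/2.
The value is 3·(1/2) + (13)·(1/2) = 8.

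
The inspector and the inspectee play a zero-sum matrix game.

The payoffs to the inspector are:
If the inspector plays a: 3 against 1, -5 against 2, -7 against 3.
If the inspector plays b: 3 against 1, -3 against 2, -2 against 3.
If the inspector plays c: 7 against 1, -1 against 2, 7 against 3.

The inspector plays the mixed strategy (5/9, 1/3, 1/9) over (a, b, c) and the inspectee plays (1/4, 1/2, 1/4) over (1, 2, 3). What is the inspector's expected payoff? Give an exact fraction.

-73/36

Against (1/4, 1/2, 1/4), each row's expected payoff is a: -7/2; b: -5/4; c: 3.
Taking the (5/9, 1/3, 1/9)-weighted average: (5/9)·(-7/2) + (1/3)·(-5/4) + (1/9)·(3) = -73/36.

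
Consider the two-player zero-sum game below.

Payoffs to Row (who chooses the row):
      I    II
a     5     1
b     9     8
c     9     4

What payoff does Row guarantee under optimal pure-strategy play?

Row minima: 1, 8, 4 → Row's maximin is 8.
Column maxima: 9, 8 → Column's minimax is 8.
They coincide at (b, II), so the value is 8.

8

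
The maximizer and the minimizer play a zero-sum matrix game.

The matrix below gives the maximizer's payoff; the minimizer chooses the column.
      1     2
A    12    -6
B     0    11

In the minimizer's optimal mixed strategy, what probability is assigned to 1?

Row minima are -6 and 0, so the maximizer's maximin is 0; column maxima are 12 and 11, so the minimizer's minimax is 11. These differ, so the equilibrium is in mixed strategies.
Let the minimizer play 1 with probability q. The maximizer is indifferent when 12q − 6(1−q) = 11(1−q), giving q = 17/29.

17/29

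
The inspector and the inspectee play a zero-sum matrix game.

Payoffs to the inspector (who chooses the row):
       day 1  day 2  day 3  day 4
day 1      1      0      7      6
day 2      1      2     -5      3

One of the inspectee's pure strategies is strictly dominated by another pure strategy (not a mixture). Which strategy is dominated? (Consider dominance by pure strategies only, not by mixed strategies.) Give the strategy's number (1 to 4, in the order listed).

The inspectee prefers columns that give the inspector less. Compare day 4 with day 1: 1 < 6, 1 < 3.
So day 1 strictly dominates day 4 for the inspectee; day 4 is strictly dominated.

4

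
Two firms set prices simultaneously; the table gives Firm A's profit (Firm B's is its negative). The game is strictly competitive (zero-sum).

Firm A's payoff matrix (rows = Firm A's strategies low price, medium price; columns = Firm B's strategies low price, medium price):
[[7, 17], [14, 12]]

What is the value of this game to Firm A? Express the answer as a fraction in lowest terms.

Row minima are 7 and 12, so Firm A's maximin is 12; column maxima are 14 and 17, so Firm B's minimax is 14. These differ, so the equilibrium is in mixed strategies.
Let Firm A play low price with probability p. Firm B is indifferent when 7p + 14(1−p) = 17p + 12(1−p), giving p = 1/6.
Let Firm B play low price with probability q. Firm A is indifferent when 7q + 17(1−q) = 14q + 12(1−q), giving q = 5/12.
The value is 7·(5/12) + (17)·(7/12) = 77/6.

77/6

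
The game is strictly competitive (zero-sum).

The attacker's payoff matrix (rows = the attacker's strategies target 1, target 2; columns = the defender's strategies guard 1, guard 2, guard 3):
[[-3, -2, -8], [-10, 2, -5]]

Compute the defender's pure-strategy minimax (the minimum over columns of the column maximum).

-5

The worst case (largest entry) in each column is guard 1: -3, guard 2: 2, guard 3: -5.
The best (smallest) of these is -5.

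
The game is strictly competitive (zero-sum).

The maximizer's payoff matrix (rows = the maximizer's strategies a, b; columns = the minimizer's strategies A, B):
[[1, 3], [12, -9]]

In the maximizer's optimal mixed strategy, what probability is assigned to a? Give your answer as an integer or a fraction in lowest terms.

21/23

Row minima are 1 and -9, so the maximizer's maximin is 1; column maxima are 12 and 3, so the minimizer's minimax is 3. These differ, so the equilibrium is in mixed strategies.
Let the maximizer play a with probability p. The minimizer is indifferent when p + 12(1−p) = 3p − 9(1−p), giving p = 21/23.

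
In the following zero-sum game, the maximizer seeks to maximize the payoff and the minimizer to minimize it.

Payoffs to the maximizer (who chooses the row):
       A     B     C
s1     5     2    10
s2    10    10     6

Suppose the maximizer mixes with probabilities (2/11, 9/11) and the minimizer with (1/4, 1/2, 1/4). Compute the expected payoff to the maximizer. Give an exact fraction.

181/22

Against (1/4, 1/2, 1/4), each row's expected payoff is s1: 19/4; s2: 9.
Taking the (2/11, 9/11)-weighted average: (2/11)·(19/4) + (9/11)·(9) = 181/22.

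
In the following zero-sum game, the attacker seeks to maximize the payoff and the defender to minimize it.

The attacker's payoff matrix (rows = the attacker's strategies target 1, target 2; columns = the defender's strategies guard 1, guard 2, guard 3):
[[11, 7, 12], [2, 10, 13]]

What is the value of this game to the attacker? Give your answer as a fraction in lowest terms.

8

Column guard 3 is strictly dominated by guard 2 for the defender (it gives the attacker more in every row).
The remaining 2×2 game on (target 1, target 2) × (guard 1, guard 2) has no saddle point. Let the attacker play target 1 with probability p; indifference gives 11p + 2(1−p) = 7p + 10(1−p), so p = 2/3.
Similarly the defender's optimal q on guard 1 is 1/4, and the value is 11·(1/4) + (7)·(3/4) = 8.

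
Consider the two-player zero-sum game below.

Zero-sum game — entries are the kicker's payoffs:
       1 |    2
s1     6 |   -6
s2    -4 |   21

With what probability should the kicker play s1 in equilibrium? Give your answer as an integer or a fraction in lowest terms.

Row minima are -6 and -4, so the kicker's maximin is -4; column maxima are 6 and 21, so the goalkeeper's minimax is 6. These differ, so the equilibrium is in mixed strategies.
Let the kicker play s1 with probability p. The goalkeeper is indifferent when 6p − 4(1−p) = −6p + 21(1−p), giving p = 25/37.

25/37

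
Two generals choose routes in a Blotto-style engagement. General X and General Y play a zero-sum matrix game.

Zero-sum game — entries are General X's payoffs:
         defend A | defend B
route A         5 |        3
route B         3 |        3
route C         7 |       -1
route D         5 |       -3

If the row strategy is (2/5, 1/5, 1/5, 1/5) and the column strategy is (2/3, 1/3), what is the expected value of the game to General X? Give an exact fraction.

11/3

Against (2/3, 1/3), each row's expected payoff is route A: 13/3; route B: 3; route C: 13/3; route D: 7/3.
Taking the (2/5, 1/5, 1/5, 1/5)-weighted average: (2/5)·(13/3) + (1/5)·(3) + (1/5)·(13/3) + (1/5)·(7/3) = 11/3.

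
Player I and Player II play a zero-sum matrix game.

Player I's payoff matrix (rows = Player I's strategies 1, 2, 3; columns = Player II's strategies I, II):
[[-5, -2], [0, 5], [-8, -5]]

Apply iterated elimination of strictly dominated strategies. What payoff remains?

Row 1 is strictly dominated by row 2 (0>-5, 5>-2); eliminate 1.
Row 3 is strictly dominated by row 2 (0>-8, 5>-5); eliminate 3.
Column II is strictly dominated by I for Player II (0<5); eliminate II.
Only (2, I) remains, with payoff 0.

0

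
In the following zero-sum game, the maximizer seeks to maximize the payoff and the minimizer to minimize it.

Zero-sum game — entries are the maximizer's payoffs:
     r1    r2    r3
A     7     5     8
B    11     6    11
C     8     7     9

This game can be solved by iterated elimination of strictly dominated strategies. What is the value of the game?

Row A is strictly dominated by row B (11>7, 6>5, 11>8); eliminate A.
Column r1 is strictly dominated by r2 for the minimizer (6<11, 7<8); eliminate r1.
Column r3 is strictly dominated by r2 for the minimizer (6<11, 7<9); eliminate r3.
Row B is strictly dominated by row C (7>6); eliminate B.
Only (C, r2) remains, with payoff 7.

7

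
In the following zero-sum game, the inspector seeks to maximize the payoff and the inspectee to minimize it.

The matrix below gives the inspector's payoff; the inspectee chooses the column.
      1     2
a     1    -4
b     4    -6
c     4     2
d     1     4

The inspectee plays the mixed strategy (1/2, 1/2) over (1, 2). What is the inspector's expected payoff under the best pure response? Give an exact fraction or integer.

3

a: (1)·(1/2) + (-4)·(1/2) = -3/2.
b: (4)·(1/2) + (-6)·(1/2) = -1.
c: (4)·(1/2) + (2)·(1/2) = 3.
d: (1)·(1/2) + (4)·(1/2) = 5/2.
The best pure response is c with expected payoff 3.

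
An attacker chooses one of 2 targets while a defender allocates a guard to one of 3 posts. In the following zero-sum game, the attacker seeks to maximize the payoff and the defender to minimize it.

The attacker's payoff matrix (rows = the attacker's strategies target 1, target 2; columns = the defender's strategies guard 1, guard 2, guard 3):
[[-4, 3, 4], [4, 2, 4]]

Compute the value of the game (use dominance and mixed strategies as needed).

20/9

Column guard 3 is strictly dominated by guard 2 for the defender (it gives the attacker more in every row).
The remaining 2×2 game on (target 1, target 2) × (guard 1, guard 2) has no saddle point. Let the attacker play target 1 with probability p; indifference gives −4p + 4(1−p) = 3p + 2(1−p), so p = 2/9.
Similarly the defender's optimal q on guard 1 is 1/9, and the value is -4·(1/9) + (3)·(8/9) = 20/9.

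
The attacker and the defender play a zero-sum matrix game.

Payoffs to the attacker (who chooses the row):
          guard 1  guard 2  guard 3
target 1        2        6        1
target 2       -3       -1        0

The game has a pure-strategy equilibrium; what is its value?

1

Row minima: 1, -3 → the attacker's maximin is 1.
Column maxima: 2, 6, 1 → the defender's minimax is 1.
They coincide at (target 1, guard 3), so the value is 1.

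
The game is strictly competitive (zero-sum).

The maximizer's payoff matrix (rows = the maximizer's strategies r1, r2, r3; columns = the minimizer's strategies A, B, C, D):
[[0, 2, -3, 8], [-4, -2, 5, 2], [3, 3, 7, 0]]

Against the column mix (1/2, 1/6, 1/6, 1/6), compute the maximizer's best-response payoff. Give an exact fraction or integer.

r1: (0)·(1/2) + (2)·(1/6) + (-3)·(1/6) + (8)·(1/6) = 7/6.
r2: (-4)·(1/2) + (-2)·(1/6) + (5)·(1/6) + (2)·(1/6) = -7/6.
r3: (3)·(1/2) + (3)·(1/6) + (7)·(1/6) + (0)·(1/6) = 19/6.
The best pure response is r3 with expected payoff 19/6.

19/6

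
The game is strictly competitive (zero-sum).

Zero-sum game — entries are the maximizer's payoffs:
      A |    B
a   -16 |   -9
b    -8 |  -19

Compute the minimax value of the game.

Row minima are -16 and -19, so the maximizer's maximin is -16; column maxima are -8 and -9, so the minimizer's minimax is -9. These differ, so the equilibrium is in mixed strategies.
Let the maximizer play a with probability p. The minimizer is indifferent when −16p − 8(1−p) = −9p − 19(1−p), giving p = 11/18.
Let the minimizer play A with probability q. The maximizer is indifferent when −16q − 9(1−q) = −8q − 19(1−q), giving q = 5/9.
The value is -16·(5/9) + (-9)·(4/9) = -116/9.

-116/9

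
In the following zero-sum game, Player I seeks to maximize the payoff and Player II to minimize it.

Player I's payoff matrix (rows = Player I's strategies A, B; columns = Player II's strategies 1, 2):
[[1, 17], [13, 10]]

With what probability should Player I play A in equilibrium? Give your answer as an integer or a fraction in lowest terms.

Row minima are 1 and 10, so Player I's maximin is 10; column maxima are 13 and 17, so Player II's minimax is 13. These differ, so the equilibrium is in mixed strategies.
Let Player I play A with probability p. Player II is indifferent when p + 13(1−p) = 17p + 10(1−p), giving p = 3/19.

3/19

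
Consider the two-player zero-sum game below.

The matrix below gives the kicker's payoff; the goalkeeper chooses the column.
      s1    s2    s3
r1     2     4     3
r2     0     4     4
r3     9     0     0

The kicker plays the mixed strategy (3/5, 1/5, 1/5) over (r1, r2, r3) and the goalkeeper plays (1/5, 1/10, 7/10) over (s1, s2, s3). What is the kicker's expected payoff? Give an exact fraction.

137/50

Against (1/5, 1/10, 7/10), each row's expected payoff is r1: 29/10; r2: 16/5; r3: 9/5.
Taking the (3/5, 1/5, 1/5)-weighted average: (3/5)·(29/10) + (1/5)·(16/5) + (1/5)·(9/5) = 137/50.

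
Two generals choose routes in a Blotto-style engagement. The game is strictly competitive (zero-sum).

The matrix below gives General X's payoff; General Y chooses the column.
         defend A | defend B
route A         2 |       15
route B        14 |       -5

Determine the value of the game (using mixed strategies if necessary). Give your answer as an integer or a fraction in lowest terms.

55/8

Row minima are 2 and -5, so General X's maximin is 2; column maxima are 14 and 15, so General Y's minimax is 14. These differ, so the equilibrium is in mixed strategies.
Let General X play route A with probability p. General Y is indifferent when 2p + 14(1−p) = 15p − 5(1−p), giving p = 19/32.
Let General Y play defend A with probability q. General X is indifferent when 2q + 15(1−q) = 14q − 5(1−q), giving q = 5/8.
The value is 2·(5/8) + (15)·(3/8) = 55/8.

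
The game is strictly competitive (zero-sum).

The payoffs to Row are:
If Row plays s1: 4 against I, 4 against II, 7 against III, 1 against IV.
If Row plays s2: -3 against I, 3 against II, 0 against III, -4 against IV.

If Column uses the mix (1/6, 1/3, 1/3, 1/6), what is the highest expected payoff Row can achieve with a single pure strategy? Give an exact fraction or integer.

s1: (4)·(1/6) + (4)·(1/3) + (7)·(1/3) + (1)·(1/6) = 9/2.
s2: (-3)·(1/6) + (3)·(1/3) + (0)·(1/3) + (-4)·(1/6) = -1/6.
The best pure response is s1 with expected payoff 9/2.

9/2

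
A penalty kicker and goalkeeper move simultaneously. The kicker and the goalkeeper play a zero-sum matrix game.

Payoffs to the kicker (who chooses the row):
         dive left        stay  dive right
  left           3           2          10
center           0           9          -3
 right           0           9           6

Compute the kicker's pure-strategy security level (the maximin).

The worst-case payoff for each row is left: 2, center: -3, right: 0.
The best of these is 2.

2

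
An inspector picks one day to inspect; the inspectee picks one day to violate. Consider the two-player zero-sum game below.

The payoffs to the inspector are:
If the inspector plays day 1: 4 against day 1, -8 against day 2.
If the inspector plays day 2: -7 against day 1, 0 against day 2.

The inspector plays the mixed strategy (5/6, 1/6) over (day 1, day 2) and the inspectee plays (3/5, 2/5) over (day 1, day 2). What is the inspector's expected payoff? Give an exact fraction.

-41/30

Against (3/5, 2/5), each row's expected payoff is day 1: -4/5; day 2: -21/5.
Taking the (5/6, 1/6)-weighted average: (5/6)·(-4/5) + (1/6)·(-21/5) = -41/30.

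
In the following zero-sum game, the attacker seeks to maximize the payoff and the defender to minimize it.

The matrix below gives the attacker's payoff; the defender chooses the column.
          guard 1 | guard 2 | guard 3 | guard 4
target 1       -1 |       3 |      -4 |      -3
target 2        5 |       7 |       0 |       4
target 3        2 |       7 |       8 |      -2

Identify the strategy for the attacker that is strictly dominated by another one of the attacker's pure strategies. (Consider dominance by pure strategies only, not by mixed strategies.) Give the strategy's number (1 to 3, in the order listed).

Compare target 1 with target 2: 5 > -1, 7 > 3, 0 > -4, 4 > -3.
So target 2 strictly dominates target 1 for the attacker; target 1 is strictly dominated.

1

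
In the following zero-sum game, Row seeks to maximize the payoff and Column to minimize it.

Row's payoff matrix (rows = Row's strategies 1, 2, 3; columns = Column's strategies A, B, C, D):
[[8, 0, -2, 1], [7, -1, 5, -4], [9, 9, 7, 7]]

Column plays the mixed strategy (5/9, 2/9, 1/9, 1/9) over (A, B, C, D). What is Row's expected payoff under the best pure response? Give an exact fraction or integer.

77/9

1: (8)·(5/9) + (0)·(2/9) + (-2)·(1/9) + (1)·(1/9) = 13/3.
2: (7)·(5/9) + (-1)·(2/9) + (5)·(1/9) + (-4)·(1/9) = 34/9.
3: (9)·(5/9) + (9)·(2/9) + (7)·(1/9) + (7)·(1/9) = 77/9.
The best pure response is 3 with expected payoff 77/9.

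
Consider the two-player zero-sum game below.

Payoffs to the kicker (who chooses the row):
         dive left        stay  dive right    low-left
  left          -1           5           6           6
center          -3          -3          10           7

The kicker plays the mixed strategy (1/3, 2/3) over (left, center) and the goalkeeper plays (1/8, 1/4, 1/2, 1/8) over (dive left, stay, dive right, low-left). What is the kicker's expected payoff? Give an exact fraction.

Against (1/8, 1/4, 1/2, 1/8), each row's expected payoff is left: 39/8; center: 19/4.
Taking the (1/3, 2/3)-weighted average: (1/3)·(39/8) + (2/3)·(19/4) = 115/24.

115/24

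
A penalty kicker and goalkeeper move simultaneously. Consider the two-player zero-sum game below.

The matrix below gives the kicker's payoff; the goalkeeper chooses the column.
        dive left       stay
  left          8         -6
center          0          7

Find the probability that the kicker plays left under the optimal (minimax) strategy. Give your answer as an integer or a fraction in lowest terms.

Row minima are -6 and 0, so the kicker's maximin is 0; column maxima are 8 and 7, so the goalkeeper's minimax is 7. These differ, so the equilibrium is in mixed strategies.
Let the kicker play left with probability p. The goalkeeper is indifferent when 8p = −6p + 7(1−p), giving p = 1/3.

1/3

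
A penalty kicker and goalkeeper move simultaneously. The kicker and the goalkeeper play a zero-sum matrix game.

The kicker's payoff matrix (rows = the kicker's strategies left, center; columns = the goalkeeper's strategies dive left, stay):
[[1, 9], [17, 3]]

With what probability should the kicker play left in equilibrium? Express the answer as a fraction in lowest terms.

7/11

Row minima are 1 and 3, so the kicker's maximin is 3; column maxima are 17 and 9, so the goalkeeper's minimax is 9. These differ, so the equilibrium is in mixed strategies.
Let the kicker play left with probability p. The goalkeeper is indifferent when p + 17(1−p) = 9p + 3(1−p), giving p = 7/11.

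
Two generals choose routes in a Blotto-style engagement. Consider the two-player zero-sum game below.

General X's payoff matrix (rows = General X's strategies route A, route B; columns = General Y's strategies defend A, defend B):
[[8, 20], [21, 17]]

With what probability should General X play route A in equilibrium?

Row minima are 8 and 17, so General X's maximin is 17; column maxima are 21 and 20, so General Y's minimax is 20. These differ, so the equilibrium is in mixed strategies.
Let General X play route A with probability p. General Y is indifferent when 8p + 21(1−p) = 20p + 17(1−p), giving p = 1/4.

1/4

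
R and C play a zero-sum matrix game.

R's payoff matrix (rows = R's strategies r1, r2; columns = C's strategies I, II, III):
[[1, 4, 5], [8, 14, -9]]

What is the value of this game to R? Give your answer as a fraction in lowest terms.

7/3

Column II is strictly dominated by I for C (it gives R more in every row).
The remaining 2×2 game on (r1, r2) × (I, III) has no saddle point. Let R play r1 with probability p; indifference gives p + 8(1−p) = 5p − 9(1−p), so p = 17/21.
Similarly C's optimal q on I is 2/3, and the value is 1·(2/3) + (5)·(1/3) = 7/3.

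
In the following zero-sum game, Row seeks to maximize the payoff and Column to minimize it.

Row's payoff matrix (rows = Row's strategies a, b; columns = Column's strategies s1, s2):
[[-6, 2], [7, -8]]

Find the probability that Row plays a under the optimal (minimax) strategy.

Row minima are -6 and -8, so Row's maximin is -6; column maxima are 7 and 2, so Column's minimax is 2. These differ, so the equilibrium is in mixed strategies.
Let Row play a with probability p. Column is indifferent when −6p + 7(1−p) = 2p − 8(1−p), giving p = 15/23.

15/23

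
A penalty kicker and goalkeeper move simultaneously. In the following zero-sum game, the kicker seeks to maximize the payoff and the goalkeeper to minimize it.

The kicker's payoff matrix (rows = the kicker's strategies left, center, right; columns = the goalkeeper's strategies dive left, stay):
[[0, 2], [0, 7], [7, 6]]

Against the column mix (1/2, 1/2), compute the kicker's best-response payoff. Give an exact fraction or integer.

left: (0)·(1/2) + (2)·(1/2) = 1.
center: (0)·(1/2) + (7)·(1/2) = 7/2.
right: (7)·(1/2) + (6)·(1/2) = 13/2.
The best pure response is right with expected payoff 13/2.

13/2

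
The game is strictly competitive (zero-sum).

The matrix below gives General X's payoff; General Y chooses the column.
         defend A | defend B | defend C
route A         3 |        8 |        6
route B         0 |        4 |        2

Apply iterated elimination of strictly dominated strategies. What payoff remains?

Row route B is strictly dominated by row route A (3>0, 8>4, 6>2); eliminate route B.
Column defend B is strictly dominated by defend A for General Y (3<8); eliminate defend B.
Column defend C is strictly dominated by defend A for General Y (3<6); eliminate defend C.
Only (route A, defend A) remains, with payoff 3.

3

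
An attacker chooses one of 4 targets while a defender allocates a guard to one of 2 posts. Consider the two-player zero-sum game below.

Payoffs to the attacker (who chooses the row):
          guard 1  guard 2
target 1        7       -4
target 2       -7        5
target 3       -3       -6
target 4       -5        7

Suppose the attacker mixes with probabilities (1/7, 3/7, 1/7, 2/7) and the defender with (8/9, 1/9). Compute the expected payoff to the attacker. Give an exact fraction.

-197/63

Against (8/9, 1/9), each row's expected payoff is target 1: 52/9; target 2: -17/3; target 3: -10/3; target 4: -11/3.
Taking the (1/7, 3/7, 1/7, 2/7)-weighted average: (1/7)·(52/9) + (3/7)·(-17/3) + (1/7)·(-10/3) + (2/7)·(-11/3) = -197/63.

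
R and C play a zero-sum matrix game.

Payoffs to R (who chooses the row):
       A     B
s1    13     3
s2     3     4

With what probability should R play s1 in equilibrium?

1/11

Row minima are 3 and 3, so R's maximin is 3; column maxima are 13 and 4, so C's minimax is 4. These differ, so the equilibrium is in mixed strategies.
Let R play s1 with probability p. C is indifferent when 13p + 3(1−p) = 3p + 4(1−p), giving p = 1/11.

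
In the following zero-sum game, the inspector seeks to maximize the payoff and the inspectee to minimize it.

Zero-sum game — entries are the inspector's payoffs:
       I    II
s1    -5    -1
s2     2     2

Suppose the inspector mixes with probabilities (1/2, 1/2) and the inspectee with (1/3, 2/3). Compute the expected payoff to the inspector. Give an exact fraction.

Against (1/3, 2/3), each row's expected payoff is s1: -7/3; s2: 2.
Taking the (1/2, 1/2)-weighted average: (1/2)·(-7/3) + (1/2)·(2) = -1/6.

-1/6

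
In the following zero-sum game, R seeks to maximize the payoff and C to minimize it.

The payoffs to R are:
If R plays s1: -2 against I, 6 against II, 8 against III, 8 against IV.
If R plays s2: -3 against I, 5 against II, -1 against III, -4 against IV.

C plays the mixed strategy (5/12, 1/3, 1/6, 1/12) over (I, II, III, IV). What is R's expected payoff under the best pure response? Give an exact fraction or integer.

s1: (-2)·(5/12) + (6)·(1/3) + (8)·(1/6) + (8)·(1/12) = 19/6.
s2: (-3)·(5/12) + (5)·(1/3) + (-1)·(1/6) + (-4)·(1/12) = -1/12.
The best pure response is s1 with expected payoff 19/6.

19/6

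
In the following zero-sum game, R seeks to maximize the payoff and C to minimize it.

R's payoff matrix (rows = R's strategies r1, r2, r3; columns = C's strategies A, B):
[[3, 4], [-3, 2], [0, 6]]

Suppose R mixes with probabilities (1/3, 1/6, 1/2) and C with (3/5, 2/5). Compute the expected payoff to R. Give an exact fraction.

13/6

Against (3/5, 2/5), each row's expected payoff is r1: 17/5; r2: -1; r3: 12/5.
Taking the (1/3, 1/6, 1/2)-weighted average: (1/3)·(17/5) + (1/6)·(-1) + (1/2)·(12/5) = 13/6.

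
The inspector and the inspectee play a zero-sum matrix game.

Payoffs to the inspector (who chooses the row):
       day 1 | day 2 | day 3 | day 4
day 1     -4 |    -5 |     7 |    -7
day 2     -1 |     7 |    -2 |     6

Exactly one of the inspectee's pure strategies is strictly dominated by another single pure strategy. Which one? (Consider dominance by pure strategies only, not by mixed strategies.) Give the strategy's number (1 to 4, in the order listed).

2

The inspectee prefers columns that give the inspector less. Compare day 2 with day 4: -7 < -5, 6 < 7.
So day 4 strictly dominates day 2 for the inspectee; day 2 is strictly dominated.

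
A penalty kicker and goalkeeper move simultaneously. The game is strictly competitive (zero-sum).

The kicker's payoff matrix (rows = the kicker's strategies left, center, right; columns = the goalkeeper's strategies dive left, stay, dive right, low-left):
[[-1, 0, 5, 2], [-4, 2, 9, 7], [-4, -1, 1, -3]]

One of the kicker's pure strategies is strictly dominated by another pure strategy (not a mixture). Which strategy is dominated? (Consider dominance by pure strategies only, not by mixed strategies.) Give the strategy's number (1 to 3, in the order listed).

3

Compare right with left: -1 > -4, 0 > -1, 5 > 1, 2 > -3.
So left strictly dominates right for the kicker; right is strictly dominated.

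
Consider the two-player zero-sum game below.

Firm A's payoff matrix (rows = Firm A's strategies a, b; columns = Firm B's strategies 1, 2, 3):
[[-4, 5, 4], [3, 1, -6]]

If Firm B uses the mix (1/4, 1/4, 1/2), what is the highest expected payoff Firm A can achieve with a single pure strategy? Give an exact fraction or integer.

9/4

a: (-4)·(1/4) + (5)·(1/4) + (4)·(1/2) = 9/4.
b: (3)·(1/4) + (1)·(1/4) + (-6)·(1/2) = -2.
The best pure response is a with expected payoff 9/4.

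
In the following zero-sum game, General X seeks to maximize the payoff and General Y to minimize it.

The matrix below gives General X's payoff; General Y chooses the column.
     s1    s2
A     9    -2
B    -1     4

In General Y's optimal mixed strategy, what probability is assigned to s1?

3/8

Row minima are -2 and -1, so General X's maximin is -1; column maxima are 9 and 4, so General Y's minimax is 4. These differ, so the equilibrium is in mixed strategies.
Let General Y play s1 with probability q. General X is indifferent when 9q − 2(1−q) = −q + 4(1−q), giving q = 3/8.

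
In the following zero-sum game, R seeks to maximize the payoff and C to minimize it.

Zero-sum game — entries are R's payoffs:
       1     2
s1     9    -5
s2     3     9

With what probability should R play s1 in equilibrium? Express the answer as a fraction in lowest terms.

Row minima are -5 and 3, so R's maximin is 3; column maxima are 9 and 9, so C's minimax is 9. These differ, so the equilibrium is in mixed strategies.
Let R play s1 with probability p. C is indifferent when 9p + 3(1−p) = −5p + 9(1−p), giving p = 3/10.

3/10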